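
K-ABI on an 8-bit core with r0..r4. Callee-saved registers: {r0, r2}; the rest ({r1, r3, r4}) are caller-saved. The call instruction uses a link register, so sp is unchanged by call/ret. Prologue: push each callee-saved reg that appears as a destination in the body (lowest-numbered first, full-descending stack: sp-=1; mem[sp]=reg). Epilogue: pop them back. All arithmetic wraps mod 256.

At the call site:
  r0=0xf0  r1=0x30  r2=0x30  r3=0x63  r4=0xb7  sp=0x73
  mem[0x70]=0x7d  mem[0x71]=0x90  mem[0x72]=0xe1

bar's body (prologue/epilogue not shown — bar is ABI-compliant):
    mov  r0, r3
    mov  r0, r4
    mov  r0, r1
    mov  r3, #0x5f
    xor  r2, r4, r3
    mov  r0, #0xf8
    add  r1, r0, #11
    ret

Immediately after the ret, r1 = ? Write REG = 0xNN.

prologue: push r0 → mem[0x72]=0xf0, sp=0x72
prologue: push r2 → mem[0x71]=0x30, sp=0x71
body[0] mov  r0, r3 → r0=0x63
body[1] mov  r0, r4 → r0=0xb7
body[2] mov  r0, r1 → r0=0x30
body[3] mov  r3, #0x5f → r3=0x5f
body[4] xor  r2, r4, r3 → r2=0xe8
body[5] mov  r0, #0xf8 → r0=0xf8
body[6] add  r1, r0, #11 → r1=0x03
epilogue: pop r2=0x30, sp=0x72
epilogue: pop r0=0xf0, sp=0x73
r1 is caller-saved → body value

REG = 0x03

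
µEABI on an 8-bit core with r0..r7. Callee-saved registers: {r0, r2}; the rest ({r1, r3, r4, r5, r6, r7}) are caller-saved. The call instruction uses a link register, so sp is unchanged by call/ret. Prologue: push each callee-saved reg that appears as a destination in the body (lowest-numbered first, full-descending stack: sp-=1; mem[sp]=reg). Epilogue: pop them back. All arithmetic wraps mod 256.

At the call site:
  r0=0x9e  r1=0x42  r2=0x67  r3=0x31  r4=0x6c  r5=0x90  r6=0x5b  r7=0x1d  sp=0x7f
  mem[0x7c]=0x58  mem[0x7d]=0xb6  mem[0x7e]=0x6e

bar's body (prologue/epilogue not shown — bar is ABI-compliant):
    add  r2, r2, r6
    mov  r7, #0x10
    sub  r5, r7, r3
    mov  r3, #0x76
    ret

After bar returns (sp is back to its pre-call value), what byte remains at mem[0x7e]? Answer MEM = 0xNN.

prologue: push r2 -> mem[0x7e]=0x67, sp=0x7e
body[0] add  r2, r2, r6 -> r2=0xc2
body[1] mov  r7, #0x10 -> r7=0x10
body[2] sub  r5, r7, r3 -> r5=0xdf
body[3] mov  r3, #0x76 -> r3=0x76
epilogue: pop r2=0x67, sp=0x7f
prologue pushed ['r2'] at ['0x7e']

MEM = 0x67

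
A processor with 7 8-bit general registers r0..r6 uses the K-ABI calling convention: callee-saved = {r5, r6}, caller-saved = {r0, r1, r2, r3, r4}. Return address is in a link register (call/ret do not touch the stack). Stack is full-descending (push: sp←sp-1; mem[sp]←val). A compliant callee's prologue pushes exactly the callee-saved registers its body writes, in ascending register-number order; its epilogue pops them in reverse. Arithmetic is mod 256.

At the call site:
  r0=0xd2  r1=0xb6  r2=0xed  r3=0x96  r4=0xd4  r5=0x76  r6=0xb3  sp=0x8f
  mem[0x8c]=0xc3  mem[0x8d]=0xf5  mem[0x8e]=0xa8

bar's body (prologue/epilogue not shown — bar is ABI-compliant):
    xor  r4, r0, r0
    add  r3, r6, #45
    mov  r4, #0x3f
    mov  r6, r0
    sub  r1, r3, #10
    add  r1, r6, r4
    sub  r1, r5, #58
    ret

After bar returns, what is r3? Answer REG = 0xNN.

REG = 0xe0

prologue: push r6 → mem[0x8e]=0xb3, sp=0x8e
body[0] xor  r4, r0, r0 → r4=0x00
body[1] add  r3, r6, #45 → r3=0xe0
body[2] mov  r4, #0x3f → r4=0x3f
body[3] mov  r6, r0 → r6=0xd2
body[4] sub  r1, r3, #10 → r1=0xd6
body[5] add  r1, r6, r4 → r1=0x11
body[6] sub  r1, r5, #58 → r1=0x3c
epilogue: pop r6=0xb3, sp=0x8f
r3 is caller-saved → body value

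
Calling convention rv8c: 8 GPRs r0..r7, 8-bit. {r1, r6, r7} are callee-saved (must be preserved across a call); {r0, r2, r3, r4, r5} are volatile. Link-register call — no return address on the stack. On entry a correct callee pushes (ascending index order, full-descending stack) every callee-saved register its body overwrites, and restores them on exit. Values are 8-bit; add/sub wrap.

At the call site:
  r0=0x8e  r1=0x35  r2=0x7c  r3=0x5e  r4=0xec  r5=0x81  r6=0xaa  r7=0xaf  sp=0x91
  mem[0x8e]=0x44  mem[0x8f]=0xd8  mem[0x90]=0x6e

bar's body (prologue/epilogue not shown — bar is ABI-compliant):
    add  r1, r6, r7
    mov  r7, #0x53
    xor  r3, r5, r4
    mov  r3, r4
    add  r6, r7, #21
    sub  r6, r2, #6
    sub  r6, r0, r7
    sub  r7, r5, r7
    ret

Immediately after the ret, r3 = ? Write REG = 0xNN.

REG = 0xec

prologue: push r1 → mem[0x90]=0x35, sp=0x90
prologue: push r6 → mem[0x8f]=0xaa, sp=0x8f
prologue: push r7 → mem[0x8e]=0xaf, sp=0x8e
body[0] add  r1, r6, r7 → r1=0x59
body[1] mov  r7, #0x53 → r7=0x53
body[2] xor  r3, r5, r4 → r3=0x6d
body[3] mov  r3, r4 → r3=0xec
body[4] add  r6, r7, #21 → r6=0x68
body[5] sub  r6, r2, #6 → r6=0x76
body[6] sub  r6, r0, r7 → r6=0x3b
body[7] sub  r7, r5, r7 → r7=0x2e
epilogue: pop r7=0xaf, sp=0x8f
epilogue: pop r6=0xaa, sp=0x90
epilogue: pop r1=0x35, sp=0x91
r3 is caller-saved → body value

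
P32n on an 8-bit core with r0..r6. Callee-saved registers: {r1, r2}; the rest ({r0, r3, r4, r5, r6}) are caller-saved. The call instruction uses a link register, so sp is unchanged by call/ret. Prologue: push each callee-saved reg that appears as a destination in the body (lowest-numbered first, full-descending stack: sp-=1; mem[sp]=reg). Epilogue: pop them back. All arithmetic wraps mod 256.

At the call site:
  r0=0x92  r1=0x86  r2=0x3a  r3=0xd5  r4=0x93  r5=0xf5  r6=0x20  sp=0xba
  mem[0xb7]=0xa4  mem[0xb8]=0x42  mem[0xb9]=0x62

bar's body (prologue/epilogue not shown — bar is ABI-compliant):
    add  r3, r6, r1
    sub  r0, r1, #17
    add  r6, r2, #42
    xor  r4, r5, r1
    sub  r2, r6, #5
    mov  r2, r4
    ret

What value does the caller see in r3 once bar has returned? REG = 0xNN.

REG = 0xa6

prologue: push r2 → mem[0xb9]=0x3a, sp=0xb9
body[0] add  r3, r6, r1 → r3=0xa6
body[1] sub  r0, r1, #17 → r0=0x75
body[2] add  r6, r2, #42 → r6=0x64
body[3] xor  r4, r5, r1 → r4=0x73
body[4] sub  r2, r6, #5 → r2=0x5f
body[5] mov  r2, r4 → r2=0x73
epilogue: pop r2=0x3a, sp=0xba
r3 is caller-saved → body value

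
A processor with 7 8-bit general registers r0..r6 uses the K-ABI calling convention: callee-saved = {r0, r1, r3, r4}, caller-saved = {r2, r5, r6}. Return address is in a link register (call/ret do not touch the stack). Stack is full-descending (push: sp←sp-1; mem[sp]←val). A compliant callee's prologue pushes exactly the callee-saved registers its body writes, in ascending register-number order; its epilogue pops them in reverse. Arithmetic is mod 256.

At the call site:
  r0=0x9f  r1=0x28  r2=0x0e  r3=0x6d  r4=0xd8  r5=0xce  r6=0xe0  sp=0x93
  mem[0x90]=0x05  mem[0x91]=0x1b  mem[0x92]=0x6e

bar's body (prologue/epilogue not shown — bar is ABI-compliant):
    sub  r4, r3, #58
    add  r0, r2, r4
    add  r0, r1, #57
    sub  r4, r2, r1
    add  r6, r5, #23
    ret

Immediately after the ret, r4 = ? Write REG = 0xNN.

REG = 0xd8

prologue: push r0 → mem[0x92]=0x9f, sp=0x92
prologue: push r4 → mem[0x91]=0xd8, sp=0x91
body[0] sub  r4, r3, #58 → r4=0x33
body[1] add  r0, r2, r4 → r0=0x41
body[2] add  r0, r1, #57 → r0=0x61
body[3] sub  r4, r2, r1 → r4=0xe6
body[4] add  r6, r5, #23 → r6=0xe5
epilogue: pop r4=0xd8, sp=0x92
epilogue: pop r0=0x9f, sp=0x93
r4 is callee-saved → restored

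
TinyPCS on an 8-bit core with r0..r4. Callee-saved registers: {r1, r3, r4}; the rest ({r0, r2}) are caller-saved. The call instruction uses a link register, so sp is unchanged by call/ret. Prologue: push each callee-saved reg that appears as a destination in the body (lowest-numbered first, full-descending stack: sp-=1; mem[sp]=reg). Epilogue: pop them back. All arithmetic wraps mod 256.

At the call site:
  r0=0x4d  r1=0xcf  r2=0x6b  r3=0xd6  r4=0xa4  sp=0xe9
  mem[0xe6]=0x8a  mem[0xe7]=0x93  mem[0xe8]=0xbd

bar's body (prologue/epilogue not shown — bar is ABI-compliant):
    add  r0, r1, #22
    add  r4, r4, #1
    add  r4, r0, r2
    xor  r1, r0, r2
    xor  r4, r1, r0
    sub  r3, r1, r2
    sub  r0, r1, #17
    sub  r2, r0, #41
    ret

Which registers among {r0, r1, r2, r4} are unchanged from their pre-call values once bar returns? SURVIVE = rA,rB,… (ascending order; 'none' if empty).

SURVIVE = r1,r4

prologue: push r1 -> mem[0xe8]=0xcf, sp=0xe8
prologue: push r3 -> mem[0xe7]=0xd6, sp=0xe7
prologue: push r4 -> mem[0xe6]=0xa4, sp=0xe6
body[0] add  r0, r1, #22 -> r0=0xe5
body[1] add  r4, r4, #1 -> r4=0xa5
body[2] add  r4, r0, r2 -> r4=0x50
body[3] xor  r1, r0, r2 -> r1=0x8e
body[4] xor  r4, r1, r0 -> r4=0x6b
body[5] sub  r3, r1, r2 -> r3=0x23
body[6] sub  r0, r1, #17 -> r0=0x7d
body[7] sub  r2, r0, #41 -> r2=0x54
epilogue: pop r4=0xa4, sp=0xe7
epilogue: pop r3=0xd6, sp=0xe8
epilogue: pop r1=0xcf, sp=0xe9
r0: caller-saved, written=True
r1: callee-saved, written=True
r2: caller-saved, written=True
r4: callee-saved, written=True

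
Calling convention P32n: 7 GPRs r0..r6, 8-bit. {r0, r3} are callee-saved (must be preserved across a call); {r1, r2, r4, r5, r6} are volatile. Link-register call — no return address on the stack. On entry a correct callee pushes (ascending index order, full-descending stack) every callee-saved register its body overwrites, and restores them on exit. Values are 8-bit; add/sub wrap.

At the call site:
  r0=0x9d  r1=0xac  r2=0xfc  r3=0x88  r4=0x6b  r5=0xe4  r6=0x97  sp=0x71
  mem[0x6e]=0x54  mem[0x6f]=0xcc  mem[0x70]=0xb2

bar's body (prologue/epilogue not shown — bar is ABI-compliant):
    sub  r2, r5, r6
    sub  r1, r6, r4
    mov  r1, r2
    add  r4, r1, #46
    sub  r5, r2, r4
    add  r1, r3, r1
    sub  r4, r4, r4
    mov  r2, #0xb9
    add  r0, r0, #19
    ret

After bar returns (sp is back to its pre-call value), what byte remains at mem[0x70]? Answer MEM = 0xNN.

MEM = 0x9d

prologue: push r0 → mem[0x70]=0x9d, sp=0x70
body[0] sub  r2, r5, r6 → r2=0x4d
body[1] sub  r1, r6, r4 → r1=0x2c
body[2] mov  r1, r2 → r1=0x4d
body[3] add  r4, r1, #46 → r4=0x7b
body[4] sub  r5, r2, r4 → r5=0xd2
body[5] add  r1, r3, r1 → r1=0xd5
body[6] sub  r4, r4, r4 → r4=0x00
body[7] mov  r2, #0xb9 → r2=0xb9
body[8] add  r0, r0, #19 → r0=0xb0
epilogue: pop r0=0x9d, sp=0x71
prologue pushed ['r0'] at ['0x70']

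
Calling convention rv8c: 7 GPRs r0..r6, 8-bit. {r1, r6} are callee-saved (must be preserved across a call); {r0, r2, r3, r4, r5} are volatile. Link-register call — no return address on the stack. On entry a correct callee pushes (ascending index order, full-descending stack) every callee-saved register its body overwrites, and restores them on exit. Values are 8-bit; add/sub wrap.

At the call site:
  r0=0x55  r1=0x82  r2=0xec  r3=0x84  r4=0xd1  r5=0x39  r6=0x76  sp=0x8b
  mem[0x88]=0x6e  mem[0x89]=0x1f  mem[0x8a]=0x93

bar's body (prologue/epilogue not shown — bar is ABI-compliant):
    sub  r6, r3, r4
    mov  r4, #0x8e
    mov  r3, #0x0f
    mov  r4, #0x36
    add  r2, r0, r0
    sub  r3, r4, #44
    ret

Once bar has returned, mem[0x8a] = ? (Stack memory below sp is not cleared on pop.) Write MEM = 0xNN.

prologue: push r6 -> mem[0x8a]=0x76, sp=0x8a
body[0] sub  r6, r3, r4 -> r6=0xb3
body[1] mov  r4, #0x8e -> r4=0x8e
body[2] mov  r3, #0x0f -> r3=0x0f
body[3] mov  r4, #0x36 -> r4=0x36
body[4] add  r2, r0, r0 -> r2=0xaa
body[5] sub  r3, r4, #44 -> r3=0x0a
epilogue: pop r6=0x76, sp=0x8b
prologue pushed ['r6'] at ['0x8a']

MEM = 0x76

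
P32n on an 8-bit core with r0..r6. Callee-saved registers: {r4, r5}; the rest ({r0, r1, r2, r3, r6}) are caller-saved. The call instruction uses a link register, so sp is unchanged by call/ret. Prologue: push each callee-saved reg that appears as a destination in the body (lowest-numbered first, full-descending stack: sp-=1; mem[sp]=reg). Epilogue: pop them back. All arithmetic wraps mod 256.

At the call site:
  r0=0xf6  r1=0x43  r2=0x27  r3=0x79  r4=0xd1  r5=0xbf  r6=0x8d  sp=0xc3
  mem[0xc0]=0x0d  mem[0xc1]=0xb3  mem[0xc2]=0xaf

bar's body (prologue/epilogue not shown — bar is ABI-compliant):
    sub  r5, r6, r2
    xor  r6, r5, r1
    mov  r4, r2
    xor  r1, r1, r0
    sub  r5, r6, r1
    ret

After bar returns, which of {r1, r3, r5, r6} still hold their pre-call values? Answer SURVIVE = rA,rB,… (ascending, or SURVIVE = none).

prologue: push r4 → mem[0xc2]=0xd1, sp=0xc2
prologue: push r5 → mem[0xc1]=0xbf, sp=0xc1
body[0] sub  r5, r6, r2 → r5=0x66
body[1] xor  r6, r5, r1 → r6=0x25
body[2] mov  r4, r2 → r4=0x27
body[3] xor  r1, r1, r0 → r1=0xb5
body[4] sub  r5, r6, r1 → r5=0x70
epilogue: pop r5=0xbf, sp=0xc2
epilogue: pop r4=0xd1, sp=0xc3
r1: caller-saved, written=True
r3: caller-saved, written=False
r5: callee-saved, written=True
r6: caller-saved, written=True

SURVIVE = r3,r5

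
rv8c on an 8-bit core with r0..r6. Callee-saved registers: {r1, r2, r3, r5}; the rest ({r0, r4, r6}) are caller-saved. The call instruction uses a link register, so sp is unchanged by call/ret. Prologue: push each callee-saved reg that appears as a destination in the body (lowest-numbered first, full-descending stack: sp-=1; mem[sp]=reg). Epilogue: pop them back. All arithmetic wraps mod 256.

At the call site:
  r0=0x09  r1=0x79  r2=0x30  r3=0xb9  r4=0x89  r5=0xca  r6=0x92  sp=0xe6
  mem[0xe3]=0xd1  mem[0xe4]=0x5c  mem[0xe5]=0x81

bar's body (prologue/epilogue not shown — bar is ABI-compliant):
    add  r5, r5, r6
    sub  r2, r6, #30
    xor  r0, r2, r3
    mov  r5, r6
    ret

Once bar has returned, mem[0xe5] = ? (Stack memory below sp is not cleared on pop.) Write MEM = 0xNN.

MEM = 0x30

prologue: push r2 -> mem[0xe5]=0x30, sp=0xe5
prologue: push r5 -> mem[0xe4]=0xca, sp=0xe4
body[0] add  r5, r5, r6 -> r5=0x5c
body[1] sub  r2, r6, #30 -> r2=0x74
body[2] xor  r0, r2, r3 -> r0=0xcd
body[3] mov  r5, r6 -> r5=0x92
epilogue: pop r5=0xca, sp=0xe5
epilogue: pop r2=0x30, sp=0xe6
prologue pushed ['r2', 'r5'] at ['0xe5', '0xe4']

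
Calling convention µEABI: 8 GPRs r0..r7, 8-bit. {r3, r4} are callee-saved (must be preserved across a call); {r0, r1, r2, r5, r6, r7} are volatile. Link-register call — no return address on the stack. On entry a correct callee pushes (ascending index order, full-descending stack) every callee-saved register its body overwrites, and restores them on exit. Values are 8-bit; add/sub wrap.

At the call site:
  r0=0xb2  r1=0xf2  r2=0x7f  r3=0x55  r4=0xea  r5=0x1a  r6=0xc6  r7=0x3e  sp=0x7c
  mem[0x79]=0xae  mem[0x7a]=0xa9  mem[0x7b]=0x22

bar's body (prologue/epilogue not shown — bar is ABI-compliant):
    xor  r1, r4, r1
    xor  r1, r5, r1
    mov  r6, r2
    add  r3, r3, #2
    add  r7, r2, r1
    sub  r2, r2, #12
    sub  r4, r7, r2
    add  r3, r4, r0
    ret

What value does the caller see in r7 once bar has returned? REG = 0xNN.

prologue: push r3 -> mem[0x7b]=0x55, sp=0x7b
prologue: push r4 -> mem[0x7a]=0xea, sp=0x7a
body[0] xor  r1, r4, r1 -> r1=0x18
body[1] xor  r1, r5, r1 -> r1=0x02
body[2] mov  r6, r2 -> r6=0x7f
body[3] add  r3, r3, #2 -> r3=0x57
body[4] add  r7, r2, r1 -> r7=0x81
body[5] sub  r2, r2, #12 -> r2=0x73
body[6] sub  r4, r7, r2 -> r4=0x0e
body[7] add  r3, r4, r0 -> r3=0xc0
epilogue: pop r4=0xea, sp=0x7b
epilogue: pop r3=0x55, sp=0x7c
r7 is caller-saved -> body value

REG = 0x81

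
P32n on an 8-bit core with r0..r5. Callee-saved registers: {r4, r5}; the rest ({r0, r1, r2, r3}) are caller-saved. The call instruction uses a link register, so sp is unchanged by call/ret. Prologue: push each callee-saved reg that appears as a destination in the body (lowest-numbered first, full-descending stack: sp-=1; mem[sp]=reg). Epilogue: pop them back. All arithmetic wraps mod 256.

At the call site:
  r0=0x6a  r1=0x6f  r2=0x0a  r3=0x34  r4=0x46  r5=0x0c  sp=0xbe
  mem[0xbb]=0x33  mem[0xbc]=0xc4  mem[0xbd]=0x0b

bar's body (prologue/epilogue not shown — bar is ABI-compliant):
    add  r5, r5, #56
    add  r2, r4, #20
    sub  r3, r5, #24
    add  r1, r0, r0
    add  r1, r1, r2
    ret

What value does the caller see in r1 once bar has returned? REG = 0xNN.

prologue: push r5 → mem[0xbd]=0x0c, sp=0xbd
body[0] add  r5, r5, #56 → r5=0x44
body[1] add  r2, r4, #20 → r2=0x5a
body[2] sub  r3, r5, #24 → r3=0x2c
body[3] add  r1, r0, r0 → r1=0xd4
body[4] add  r1, r1, r2 → r1=0x2e
epilogue: pop r5=0x0c, sp=0xbe
r1 is caller-saved → body value

REG = 0x2e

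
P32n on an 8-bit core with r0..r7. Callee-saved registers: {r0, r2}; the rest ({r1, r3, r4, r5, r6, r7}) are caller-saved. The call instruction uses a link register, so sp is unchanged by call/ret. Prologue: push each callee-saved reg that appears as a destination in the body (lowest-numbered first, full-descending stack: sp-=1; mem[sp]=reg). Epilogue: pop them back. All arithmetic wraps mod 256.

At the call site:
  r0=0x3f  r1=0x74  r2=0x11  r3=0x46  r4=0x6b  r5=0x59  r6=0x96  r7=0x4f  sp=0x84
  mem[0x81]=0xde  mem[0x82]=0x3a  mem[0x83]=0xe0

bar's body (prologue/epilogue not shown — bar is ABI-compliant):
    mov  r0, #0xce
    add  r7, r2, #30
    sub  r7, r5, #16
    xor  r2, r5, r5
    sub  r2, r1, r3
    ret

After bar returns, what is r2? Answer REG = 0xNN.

prologue: push r0 → mem[0x83]=0x3f, sp=0x83
prologue: push r2 → mem[0x82]=0x11, sp=0x82
body[0] mov  r0, #0xce → r0=0xce
body[1] add  r7, r2, #30 → r7=0x2f
body[2] sub  r7, r5, #16 → r7=0x49
body[3] xor  r2, r5, r5 → r2=0x00
body[4] sub  r2, r1, r3 → r2=0x2e
epilogue: pop r2=0x11, sp=0x83
epilogue: pop r0=0x3f, sp=0x84
r2 is callee-saved → restored

REG = 0x11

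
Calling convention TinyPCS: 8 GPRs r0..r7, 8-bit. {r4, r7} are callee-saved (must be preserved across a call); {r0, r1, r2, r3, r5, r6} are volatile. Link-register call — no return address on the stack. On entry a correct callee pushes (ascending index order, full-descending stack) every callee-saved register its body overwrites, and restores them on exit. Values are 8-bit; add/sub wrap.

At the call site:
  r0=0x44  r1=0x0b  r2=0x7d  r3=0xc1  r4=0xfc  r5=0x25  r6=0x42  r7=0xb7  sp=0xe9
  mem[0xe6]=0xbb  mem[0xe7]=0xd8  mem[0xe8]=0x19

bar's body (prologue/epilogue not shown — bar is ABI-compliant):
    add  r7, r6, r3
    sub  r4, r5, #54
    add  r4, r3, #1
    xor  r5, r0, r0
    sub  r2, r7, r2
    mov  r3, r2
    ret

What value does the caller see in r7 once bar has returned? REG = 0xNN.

prologue: push r4 -> mem[0xe8]=0xfc, sp=0xe8
prologue: push r7 -> mem[0xe7]=0xb7, sp=0xe7
body[0] add  r7, r6, r3 -> r7=0x03
body[1] sub  r4, r5, #54 -> r4=0xef
body[2] add  r4, r3, #1 -> r4=0xc2
body[3] xor  r5, r0, r0 -> r5=0x00
body[4] sub  r2, r7, r2 -> r2=0x86
body[5] mov  r3, r2 -> r3=0x86
epilogue: pop r7=0xb7, sp=0xe8
epilogue: pop r4=0xfc, sp=0xe9
r7 is callee-saved -> restored

REG = 0xb7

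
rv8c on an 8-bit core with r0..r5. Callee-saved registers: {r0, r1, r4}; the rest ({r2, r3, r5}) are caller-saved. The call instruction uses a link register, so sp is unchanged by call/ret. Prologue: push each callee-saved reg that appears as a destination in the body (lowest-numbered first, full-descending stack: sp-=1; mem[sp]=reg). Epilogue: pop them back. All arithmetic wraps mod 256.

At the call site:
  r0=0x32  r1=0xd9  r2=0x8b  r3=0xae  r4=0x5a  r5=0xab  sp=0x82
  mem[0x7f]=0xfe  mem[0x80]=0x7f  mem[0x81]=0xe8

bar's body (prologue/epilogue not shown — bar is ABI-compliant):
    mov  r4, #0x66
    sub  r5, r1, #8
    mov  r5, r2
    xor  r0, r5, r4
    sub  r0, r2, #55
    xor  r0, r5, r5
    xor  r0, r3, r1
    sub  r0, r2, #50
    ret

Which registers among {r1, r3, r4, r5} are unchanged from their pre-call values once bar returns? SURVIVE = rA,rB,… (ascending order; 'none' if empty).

SURVIVE = r1,r3,r4

prologue: push r0 → mem[0x81]=0x32, sp=0x81
prologue: push r4 → mem[0x80]=0x5a, sp=0x80
body[0] mov  r4, #0x66 → r4=0x66
body[1] sub  r5, r1, #8 → r5=0xd1
body[2] mov  r5, r2 → r5=0x8b
body[3] xor  r0, r5, r4 → r0=0xed
body[4] sub  r0, r2, #55 → r0=0x54
body[5] xor  r0, r5, r5 → r0=0x00
body[6] xor  r0, r3, r1 → r0=0x77
body[7] sub  r0, r2, #50 → r0=0x59
epilogue: pop r4=0x5a, sp=0x81
epilogue: pop r0=0x32, sp=0x82
r1: callee-saved, written=False
r3: caller-saved, written=False
r4: callee-saved, written=True
r5: caller-saved, written=True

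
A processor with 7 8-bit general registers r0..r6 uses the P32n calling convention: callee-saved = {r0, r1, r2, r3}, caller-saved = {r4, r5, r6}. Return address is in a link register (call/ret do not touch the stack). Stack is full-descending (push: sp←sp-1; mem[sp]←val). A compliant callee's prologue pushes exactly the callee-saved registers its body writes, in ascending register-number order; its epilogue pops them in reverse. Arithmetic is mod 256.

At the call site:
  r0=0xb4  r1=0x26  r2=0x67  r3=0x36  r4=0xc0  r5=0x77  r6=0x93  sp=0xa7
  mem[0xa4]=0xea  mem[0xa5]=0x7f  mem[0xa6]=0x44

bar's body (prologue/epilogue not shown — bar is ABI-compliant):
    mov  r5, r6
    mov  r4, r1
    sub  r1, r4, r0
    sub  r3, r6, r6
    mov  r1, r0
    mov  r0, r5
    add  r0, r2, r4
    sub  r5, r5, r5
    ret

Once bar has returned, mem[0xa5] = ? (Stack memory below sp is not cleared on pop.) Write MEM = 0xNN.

MEM = 0x26

prologue: push r0 → mem[0xa6]=0xb4, sp=0xa6
prologue: push r1 → mem[0xa5]=0x26, sp=0xa5
prologue: push r3 → mem[0xa4]=0x36, sp=0xa4
body[0] mov  r5, r6 → r5=0x93
body[1] mov  r4, r1 → r4=0x26
body[2] sub  r1, r4, r0 → r1=0x72
body[3] sub  r3, r6, r6 → r3=0x00
body[4] mov  r1, r0 → r1=0xb4
body[5] mov  r0, r5 → r0=0x93
body[6] add  r0, r2, r4 → r0=0x8d
body[7] sub  r5, r5, r5 → r5=0x00
epilogue: pop r3=0x36, sp=0xa5
epilogue: pop r1=0x26, sp=0xa6
epilogue: pop r0=0xb4, sp=0xa7
prologue pushed ['r0', 'r1', 'r3'] at ['0xa6', '0xa5', '0xa4']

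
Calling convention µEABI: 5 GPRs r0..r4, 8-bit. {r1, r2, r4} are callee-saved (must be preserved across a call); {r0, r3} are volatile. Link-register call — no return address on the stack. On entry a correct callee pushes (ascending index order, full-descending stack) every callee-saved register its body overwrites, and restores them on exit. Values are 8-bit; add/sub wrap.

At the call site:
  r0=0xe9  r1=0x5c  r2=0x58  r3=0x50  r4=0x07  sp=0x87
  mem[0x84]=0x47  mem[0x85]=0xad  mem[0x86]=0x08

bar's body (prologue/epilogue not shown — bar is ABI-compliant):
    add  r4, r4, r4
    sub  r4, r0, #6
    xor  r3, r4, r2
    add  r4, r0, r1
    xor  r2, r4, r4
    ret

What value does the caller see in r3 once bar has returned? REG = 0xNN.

REG = 0xbb

prologue: push r2 → mem[0x86]=0x58, sp=0x86
prologue: push r4 → mem[0x85]=0x07, sp=0x85
body[0] add  r4, r4, r4 → r4=0x0e
body[1] sub  r4, r0, #6 → r4=0xe3
body[2] xor  r3, r4, r2 → r3=0xbb
body[3] add  r4, r0, r1 → r4=0x45
body[4] xor  r2, r4, r4 → r2=0x00
epilogue: pop r4=0x07, sp=0x86
epilogue: pop r2=0x58, sp=0x87
r3 is caller-saved → body value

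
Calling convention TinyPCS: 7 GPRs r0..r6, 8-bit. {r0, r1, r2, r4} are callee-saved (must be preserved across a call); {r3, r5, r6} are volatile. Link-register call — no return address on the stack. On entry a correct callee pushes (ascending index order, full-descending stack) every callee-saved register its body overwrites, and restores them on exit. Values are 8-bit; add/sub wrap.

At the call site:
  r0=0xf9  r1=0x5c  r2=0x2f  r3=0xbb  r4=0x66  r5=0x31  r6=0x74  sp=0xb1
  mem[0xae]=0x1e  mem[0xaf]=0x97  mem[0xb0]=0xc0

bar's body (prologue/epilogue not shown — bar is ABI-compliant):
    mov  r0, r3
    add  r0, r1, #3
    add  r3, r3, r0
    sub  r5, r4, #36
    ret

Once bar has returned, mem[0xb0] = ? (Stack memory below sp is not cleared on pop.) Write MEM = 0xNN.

MEM = 0xf9

prologue: push r0 → mem[0xb0]=0xf9, sp=0xb0
body[0] mov  r0, r3 → r0=0xbb
body[1] add  r0, r1, #3 → r0=0x5f
body[2] add  r3, r3, r0 → r3=0x1a
body[3] sub  r5, r4, #36 → r5=0x42
epilogue: pop r0=0xf9, sp=0xb1
prologue pushed ['r0'] at ['0xb0']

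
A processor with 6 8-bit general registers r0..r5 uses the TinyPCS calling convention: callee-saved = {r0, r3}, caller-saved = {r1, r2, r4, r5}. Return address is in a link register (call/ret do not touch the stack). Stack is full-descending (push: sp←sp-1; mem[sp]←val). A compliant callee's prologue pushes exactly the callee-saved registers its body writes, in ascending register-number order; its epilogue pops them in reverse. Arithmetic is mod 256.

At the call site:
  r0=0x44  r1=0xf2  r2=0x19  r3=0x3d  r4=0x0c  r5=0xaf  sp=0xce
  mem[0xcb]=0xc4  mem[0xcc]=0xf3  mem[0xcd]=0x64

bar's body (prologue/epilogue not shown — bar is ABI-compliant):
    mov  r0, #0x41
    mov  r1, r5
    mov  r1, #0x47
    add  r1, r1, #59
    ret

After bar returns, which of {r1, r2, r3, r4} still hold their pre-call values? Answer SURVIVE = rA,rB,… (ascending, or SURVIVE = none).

prologue: push r0 → mem[0xcd]=0x44, sp=0xcd
body[0] mov  r0, #0x41 → r0=0x41
body[1] mov  r1, r5 → r1=0xaf
body[2] mov  r1, #0x47 → r1=0x47
body[3] add  r1, r1, #59 → r1=0x82
epilogue: pop r0=0x44, sp=0xce
r1: caller-saved, written=True
r2: caller-saved, written=False
r3: callee-saved, written=False
r4: caller-saved, written=False

SURVIVE = r2,r3,r4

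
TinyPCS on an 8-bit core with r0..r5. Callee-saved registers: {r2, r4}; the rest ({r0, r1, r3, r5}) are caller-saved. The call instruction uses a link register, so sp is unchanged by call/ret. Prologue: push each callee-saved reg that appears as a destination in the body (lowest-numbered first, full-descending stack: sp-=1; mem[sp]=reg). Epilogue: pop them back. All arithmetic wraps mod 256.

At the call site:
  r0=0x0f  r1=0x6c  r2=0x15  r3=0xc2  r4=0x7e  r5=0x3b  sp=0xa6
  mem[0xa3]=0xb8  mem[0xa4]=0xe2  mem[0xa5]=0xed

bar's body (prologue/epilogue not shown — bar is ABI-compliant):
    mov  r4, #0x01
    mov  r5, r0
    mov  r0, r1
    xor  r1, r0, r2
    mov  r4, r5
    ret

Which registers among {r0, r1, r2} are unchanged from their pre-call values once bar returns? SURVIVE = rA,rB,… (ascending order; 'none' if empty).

SURVIVE = r2

prologue: push r4 → mem[0xa5]=0x7e, sp=0xa5
body[0] mov  r4, #0x01 → r4=0x01
body[1] mov  r5, r0 → r5=0x0f
body[2] mov  r0, r1 → r0=0x6c
body[3] xor  r1, r0, r2 → r1=0x79
body[4] mov  r4, r5 → r4=0x0f
epilogue: pop r4=0x7e, sp=0xa6
r0: caller-saved, written=True
r1: caller-saved, written=True
r2: callee-saved, written=False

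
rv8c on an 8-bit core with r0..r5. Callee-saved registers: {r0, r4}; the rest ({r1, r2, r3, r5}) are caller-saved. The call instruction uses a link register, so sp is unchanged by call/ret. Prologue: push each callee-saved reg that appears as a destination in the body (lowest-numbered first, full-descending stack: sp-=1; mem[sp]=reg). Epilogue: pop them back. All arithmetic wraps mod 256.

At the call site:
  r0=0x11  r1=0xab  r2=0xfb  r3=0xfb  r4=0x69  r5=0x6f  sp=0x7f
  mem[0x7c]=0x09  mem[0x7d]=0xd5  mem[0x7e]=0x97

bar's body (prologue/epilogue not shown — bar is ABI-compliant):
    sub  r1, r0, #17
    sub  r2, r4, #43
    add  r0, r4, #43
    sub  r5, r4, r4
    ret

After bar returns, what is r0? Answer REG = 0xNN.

prologue: push r0 -> mem[0x7e]=0x11, sp=0x7e
body[0] sub  r1, r0, #17 -> r1=0x00
body[1] sub  r2, r4, #43 -> r2=0x3e
body[2] add  r0, r4, #43 -> r0=0x94
body[3] sub  r5, r4, r4 -> r5=0x00
epilogue: pop r0=0x11, sp=0x7f
r0 is callee-saved -> restored

REG = 0x11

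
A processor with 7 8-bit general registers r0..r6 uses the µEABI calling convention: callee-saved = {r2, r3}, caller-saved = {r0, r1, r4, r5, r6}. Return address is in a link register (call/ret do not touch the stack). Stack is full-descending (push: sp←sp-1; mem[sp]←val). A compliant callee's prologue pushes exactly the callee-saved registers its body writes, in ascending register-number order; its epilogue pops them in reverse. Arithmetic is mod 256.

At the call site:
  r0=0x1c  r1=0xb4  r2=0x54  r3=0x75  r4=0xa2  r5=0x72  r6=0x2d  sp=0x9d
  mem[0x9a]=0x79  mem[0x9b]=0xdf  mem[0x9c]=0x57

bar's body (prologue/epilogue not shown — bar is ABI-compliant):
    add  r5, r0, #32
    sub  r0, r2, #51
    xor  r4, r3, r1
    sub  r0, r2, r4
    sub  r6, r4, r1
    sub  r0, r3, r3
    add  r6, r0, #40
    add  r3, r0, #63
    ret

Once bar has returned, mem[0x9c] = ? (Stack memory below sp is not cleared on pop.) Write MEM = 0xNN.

MEM = 0x75

prologue: push r3 → mem[0x9c]=0x75, sp=0x9c
body[0] add  r5, r0, #32 → r5=0x3c
body[1] sub  r0, r2, #51 → r0=0x21
body[2] xor  r4, r3, r1 → r4=0xc1
body[3] sub  r0, r2, r4 → r0=0x93
body[4] sub  r6, r4, r1 → r6=0x0d
body[5] sub  r0, r3, r3 → r0=0x00
body[6] add  r6, r0, #40 → r6=0x28
body[7] add  r3, r0, #63 → r3=0x3f
epilogue: pop r3=0x75, sp=0x9d
prologue pushed ['r3'] at ['0x9c']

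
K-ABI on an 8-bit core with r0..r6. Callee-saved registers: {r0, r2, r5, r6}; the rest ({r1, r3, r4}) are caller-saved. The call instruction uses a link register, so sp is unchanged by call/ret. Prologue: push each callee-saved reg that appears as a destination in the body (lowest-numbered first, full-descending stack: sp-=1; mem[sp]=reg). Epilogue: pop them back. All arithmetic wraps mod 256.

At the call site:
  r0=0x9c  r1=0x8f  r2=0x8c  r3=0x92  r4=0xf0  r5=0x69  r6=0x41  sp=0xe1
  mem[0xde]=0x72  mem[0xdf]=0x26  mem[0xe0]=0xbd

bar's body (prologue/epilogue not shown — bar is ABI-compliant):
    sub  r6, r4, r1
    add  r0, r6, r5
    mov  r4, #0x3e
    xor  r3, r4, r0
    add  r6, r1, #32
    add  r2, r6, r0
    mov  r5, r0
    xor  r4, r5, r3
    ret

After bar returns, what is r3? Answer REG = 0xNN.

prologue: push r0 → mem[0xe0]=0x9c, sp=0xe0
prologue: push r2 → mem[0xdf]=0x8c, sp=0xdf
prologue: push r5 → mem[0xde]=0x69, sp=0xde
prologue: push r6 → mem[0xdd]=0x41, sp=0xdd
body[0] sub  r6, r4, r1 → r6=0x61
body[1] add  r0, r6, r5 → r0=0xca
body[2] mov  r4, #0x3e → r4=0x3e
body[3] xor  r3, r4, r0 → r3=0xf4
body[4] add  r6, r1, #32 → r6=0xaf
body[5] add  r2, r6, r0 → r2=0x79
body[6] mov  r5, r0 → r5=0xca
body[7] xor  r4, r5, r3 → r4=0x3e
epilogue: pop r6=0x41, sp=0xde
epilogue: pop r5=0x69, sp=0xdf
epilogue: pop r2=0x8c, sp=0xe0
epilogue: pop r0=0x9c, sp=0xe1
r3 is caller-saved → body value

REG = 0xf4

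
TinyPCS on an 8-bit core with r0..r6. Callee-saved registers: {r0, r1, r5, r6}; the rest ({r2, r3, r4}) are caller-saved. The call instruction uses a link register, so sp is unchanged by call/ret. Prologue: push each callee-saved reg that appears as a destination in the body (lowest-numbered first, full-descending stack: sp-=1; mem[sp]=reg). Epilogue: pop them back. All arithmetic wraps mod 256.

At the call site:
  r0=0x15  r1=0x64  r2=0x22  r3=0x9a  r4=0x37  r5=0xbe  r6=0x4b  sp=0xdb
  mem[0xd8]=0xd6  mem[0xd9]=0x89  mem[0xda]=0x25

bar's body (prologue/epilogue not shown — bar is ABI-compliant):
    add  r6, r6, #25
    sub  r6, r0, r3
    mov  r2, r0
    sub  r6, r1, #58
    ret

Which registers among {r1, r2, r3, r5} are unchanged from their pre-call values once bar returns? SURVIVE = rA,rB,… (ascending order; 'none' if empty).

SURVIVE = r1,r3,r5

prologue: push r6 → mem[0xda]=0x4b, sp=0xda
body[0] add  r6, r6, #25 → r6=0x64
body[1] sub  r6, r0, r3 → r6=0x7b
body[2] mov  r2, r0 → r2=0x15
body[3] sub  r6, r1, #58 → r6=0x2a
epilogue: pop r6=0x4b, sp=0xdb
r1: callee-saved, written=False
r2: caller-saved, written=True
r3: caller-saved, written=False
r5: callee-saved, written=False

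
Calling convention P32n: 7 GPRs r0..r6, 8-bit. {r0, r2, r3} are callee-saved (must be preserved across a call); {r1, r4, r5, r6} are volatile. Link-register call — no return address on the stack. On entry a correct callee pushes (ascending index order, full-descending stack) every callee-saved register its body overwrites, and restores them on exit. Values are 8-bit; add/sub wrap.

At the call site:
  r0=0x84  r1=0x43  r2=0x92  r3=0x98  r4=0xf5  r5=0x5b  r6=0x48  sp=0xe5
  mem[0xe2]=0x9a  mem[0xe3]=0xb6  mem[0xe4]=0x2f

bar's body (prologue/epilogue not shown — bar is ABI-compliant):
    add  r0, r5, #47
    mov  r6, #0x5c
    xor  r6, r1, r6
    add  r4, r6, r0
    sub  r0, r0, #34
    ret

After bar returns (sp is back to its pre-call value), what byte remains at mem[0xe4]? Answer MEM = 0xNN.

prologue: push r0 -> mem[0xe4]=0x84, sp=0xe4
body[0] add  r0, r5, #47 -> r0=0x8a
body[1] mov  r6, #0x5c -> r6=0x5c
body[2] xor  r6, r1, r6 -> r6=0x1f
body[3] add  r4, r6, r0 -> r4=0xa9
body[4] sub  r0, r0, #34 -> r0=0x68
epilogue: pop r0=0x84, sp=0xe5
prologue pushed ['r0'] at ['0xe4']

MEM = 0x84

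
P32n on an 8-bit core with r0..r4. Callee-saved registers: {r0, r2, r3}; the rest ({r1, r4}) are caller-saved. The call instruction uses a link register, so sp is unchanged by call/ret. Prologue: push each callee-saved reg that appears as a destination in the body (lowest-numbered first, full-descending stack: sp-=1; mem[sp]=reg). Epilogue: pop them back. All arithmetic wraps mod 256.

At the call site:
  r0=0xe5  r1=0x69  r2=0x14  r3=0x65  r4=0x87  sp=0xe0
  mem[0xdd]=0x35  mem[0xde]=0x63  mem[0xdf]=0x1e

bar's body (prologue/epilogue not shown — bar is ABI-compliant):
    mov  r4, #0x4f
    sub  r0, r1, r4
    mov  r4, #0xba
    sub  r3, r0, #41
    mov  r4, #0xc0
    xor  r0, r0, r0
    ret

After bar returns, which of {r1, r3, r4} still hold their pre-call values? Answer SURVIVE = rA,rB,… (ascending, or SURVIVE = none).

SURVIVE = r1,r3

prologue: push r0 -> mem[0xdf]=0xe5, sp=0xdf
prologue: push r3 -> mem[0xde]=0x65, sp=0xde
body[0] mov  r4, #0x4f -> r4=0x4f
body[1] sub  r0, r1, r4 -> r0=0x1a
body[2] mov  r4, #0xba -> r4=0xba
body[3] sub  r3, r0, #41 -> r3=0xf1
body[4] mov  r4, #0xc0 -> r4=0xc0
body[5] xor  r0, r0, r0 -> r0=0x00
epilogue: pop r3=0x65, sp=0xdf
epilogue: pop r0=0xe5, sp=0xe0
r1: caller-saved, written=False
r3: callee-saved, written=True
r4: caller-saved, written=True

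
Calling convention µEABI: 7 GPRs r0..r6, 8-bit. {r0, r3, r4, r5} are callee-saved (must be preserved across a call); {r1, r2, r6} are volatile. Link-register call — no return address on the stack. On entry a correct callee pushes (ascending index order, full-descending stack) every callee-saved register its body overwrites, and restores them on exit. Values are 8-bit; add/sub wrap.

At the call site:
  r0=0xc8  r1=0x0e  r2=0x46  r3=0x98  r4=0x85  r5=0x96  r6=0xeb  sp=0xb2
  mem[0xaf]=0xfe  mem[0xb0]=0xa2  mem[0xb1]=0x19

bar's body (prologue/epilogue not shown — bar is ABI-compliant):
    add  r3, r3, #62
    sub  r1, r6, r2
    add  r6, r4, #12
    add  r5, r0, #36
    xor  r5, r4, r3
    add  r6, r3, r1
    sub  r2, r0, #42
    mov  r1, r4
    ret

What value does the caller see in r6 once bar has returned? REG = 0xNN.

REG = 0x7b

prologue: push r3 → mem[0xb1]=0x98, sp=0xb1
prologue: push r5 → mem[0xb0]=0x96, sp=0xb0
body[0] add  r3, r3, #62 → r3=0xd6
body[1] sub  r1, r6, r2 → r1=0xa5
body[2] add  r6, r4, #12 → r6=0x91
body[3] add  r5, r0, #36 → r5=0xec
body[4] xor  r5, r4, r3 → r5=0x53
body[5] add  r6, r3, r1 → r6=0x7b
body[6] sub  r2, r0, #42 → r2=0x9e
body[7] mov  r1, r4 → r1=0x85
epilogue: pop r5=0x96, sp=0xb1
epilogue: pop r3=0x98, sp=0xb2
r6 is caller-saved → body value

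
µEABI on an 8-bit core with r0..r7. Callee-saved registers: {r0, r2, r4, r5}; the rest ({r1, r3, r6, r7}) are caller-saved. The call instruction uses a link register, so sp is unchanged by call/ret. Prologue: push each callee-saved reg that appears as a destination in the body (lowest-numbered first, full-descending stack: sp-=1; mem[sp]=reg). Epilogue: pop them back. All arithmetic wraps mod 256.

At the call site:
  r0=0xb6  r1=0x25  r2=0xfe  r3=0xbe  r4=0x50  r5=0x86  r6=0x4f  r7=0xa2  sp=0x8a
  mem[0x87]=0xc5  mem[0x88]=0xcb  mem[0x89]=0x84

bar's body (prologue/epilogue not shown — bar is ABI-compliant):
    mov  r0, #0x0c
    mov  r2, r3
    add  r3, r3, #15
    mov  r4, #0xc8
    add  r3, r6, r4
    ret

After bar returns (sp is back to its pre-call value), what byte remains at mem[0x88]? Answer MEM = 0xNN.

MEM = 0xfe

prologue: push r0 → mem[0x89]=0xb6, sp=0x89
prologue: push r2 → mem[0x88]=0xfe, sp=0x88
prologue: push r4 → mem[0x87]=0x50, sp=0x87
body[0] mov  r0, #0x0c → r0=0x0c
body[1] mov  r2, r3 → r2=0xbe
body[2] add  r3, r3, #15 → r3=0xcd
body[3] mov  r4, #0xc8 → r4=0xc8
body[4] add  r3, r6, r4 → r3=0x17
epilogue: pop r4=0x50, sp=0x88
epilogue: pop r2=0xfe, sp=0x89
epilogue: pop r0=0xb6, sp=0x8a
prologue pushed ['r0', 'r2', 'r4'] at ['0x89', '0x88', '0x87']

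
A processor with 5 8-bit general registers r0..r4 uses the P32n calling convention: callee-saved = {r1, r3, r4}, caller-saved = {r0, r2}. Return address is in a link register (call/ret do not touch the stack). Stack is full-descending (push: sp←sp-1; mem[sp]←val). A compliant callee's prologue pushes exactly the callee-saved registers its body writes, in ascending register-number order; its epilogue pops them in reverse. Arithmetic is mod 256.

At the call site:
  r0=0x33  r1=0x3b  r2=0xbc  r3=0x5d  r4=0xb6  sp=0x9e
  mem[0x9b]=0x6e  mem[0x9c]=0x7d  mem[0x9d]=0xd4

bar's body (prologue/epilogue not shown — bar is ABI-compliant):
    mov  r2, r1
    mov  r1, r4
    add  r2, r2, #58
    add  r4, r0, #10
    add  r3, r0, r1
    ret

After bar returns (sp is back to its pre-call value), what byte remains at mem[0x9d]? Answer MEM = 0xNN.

MEM = 0x3b

prologue: push r1 -> mem[0x9d]=0x3b, sp=0x9d
prologue: push r3 -> mem[0x9c]=0x5d, sp=0x9c
prologue: push r4 -> mem[0x9b]=0xb6, sp=0x9b
body[0] mov  r2, r1 -> r2=0x3b
body[1] mov  r1, r4 -> r1=0xb6
body[2] add  r2, r2, #58 -> r2=0x75
body[3] add  r4, r0, #10 -> r4=0x3d
body[4] add  r3, r0, r1 -> r3=0xe9
epilogue: pop r4=0xb6, sp=0x9c
epilogue: pop r3=0x5d, sp=0x9d
epilogue: pop r1=0x3b, sp=0x9e
prologue pushed ['r1', 'r3', 'r4'] at ['0x9d', '0x9c', '0x9b']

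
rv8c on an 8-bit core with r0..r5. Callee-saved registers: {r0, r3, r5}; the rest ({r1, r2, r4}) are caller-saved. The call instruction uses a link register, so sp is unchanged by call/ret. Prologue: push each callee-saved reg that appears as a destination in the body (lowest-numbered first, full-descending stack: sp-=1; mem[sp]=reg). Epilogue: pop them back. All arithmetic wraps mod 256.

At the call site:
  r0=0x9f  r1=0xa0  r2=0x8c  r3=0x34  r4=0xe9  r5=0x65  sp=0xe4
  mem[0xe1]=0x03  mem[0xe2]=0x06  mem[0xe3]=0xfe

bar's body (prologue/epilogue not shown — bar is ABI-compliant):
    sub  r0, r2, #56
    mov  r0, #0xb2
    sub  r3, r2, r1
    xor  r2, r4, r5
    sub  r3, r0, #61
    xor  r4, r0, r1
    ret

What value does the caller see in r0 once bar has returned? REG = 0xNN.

prologue: push r0 -> mem[0xe3]=0x9f, sp=0xe3
prologue: push r3 -> mem[0xe2]=0x34, sp=0xe2
body[0] sub  r0, r2, #56 -> r0=0x54
body[1] mov  r0, #0xb2 -> r0=0xb2
body[2] sub  r3, r2, r1 -> r3=0xec
body[3] xor  r2, r4, r5 -> r2=0x8c
body[4] sub  r3, r0, #61 -> r3=0x75
body[5] xor  r4, r0, r1 -> r4=0x12
epilogue: pop r3=0x34, sp=0xe3
epilogue: pop r0=0x9f, sp=0xe4
r0 is callee-saved -> restored

REG = 0x9f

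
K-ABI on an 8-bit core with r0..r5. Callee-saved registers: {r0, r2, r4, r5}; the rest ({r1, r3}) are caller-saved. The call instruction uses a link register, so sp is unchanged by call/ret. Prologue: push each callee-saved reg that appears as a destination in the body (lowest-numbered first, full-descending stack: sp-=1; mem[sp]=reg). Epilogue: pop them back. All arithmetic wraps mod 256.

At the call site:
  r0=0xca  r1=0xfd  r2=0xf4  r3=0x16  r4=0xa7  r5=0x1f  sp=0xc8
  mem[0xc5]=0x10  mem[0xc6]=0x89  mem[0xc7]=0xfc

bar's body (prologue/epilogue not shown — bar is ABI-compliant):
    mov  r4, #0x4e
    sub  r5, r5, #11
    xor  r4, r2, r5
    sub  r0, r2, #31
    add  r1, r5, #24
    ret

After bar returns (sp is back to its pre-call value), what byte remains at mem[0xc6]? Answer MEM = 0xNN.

prologue: push r0 → mem[0xc7]=0xca, sp=0xc7
prologue: push r4 → mem[0xc6]=0xa7, sp=0xc6
prologue: push r5 → mem[0xc5]=0x1f, sp=0xc5
body[0] mov  r4, #0x4e → r4=0x4e
body[1] sub  r5, r5, #11 → r5=0x14
body[2] xor  r4, r2, r5 → r4=0xe0
body[3] sub  r0, r2, #31 → r0=0xd5
body[4] add  r1, r5, #24 → r1=0x2c
epilogue: pop r5=0x1f, sp=0xc6
epilogue: pop r4=0xa7, sp=0xc7
epilogue: pop r0=0xca, sp=0xc8
prologue pushed ['r0', 'r4', 'r5'] at ['0xc7', '0xc6', '0xc5']

MEM = 0xa7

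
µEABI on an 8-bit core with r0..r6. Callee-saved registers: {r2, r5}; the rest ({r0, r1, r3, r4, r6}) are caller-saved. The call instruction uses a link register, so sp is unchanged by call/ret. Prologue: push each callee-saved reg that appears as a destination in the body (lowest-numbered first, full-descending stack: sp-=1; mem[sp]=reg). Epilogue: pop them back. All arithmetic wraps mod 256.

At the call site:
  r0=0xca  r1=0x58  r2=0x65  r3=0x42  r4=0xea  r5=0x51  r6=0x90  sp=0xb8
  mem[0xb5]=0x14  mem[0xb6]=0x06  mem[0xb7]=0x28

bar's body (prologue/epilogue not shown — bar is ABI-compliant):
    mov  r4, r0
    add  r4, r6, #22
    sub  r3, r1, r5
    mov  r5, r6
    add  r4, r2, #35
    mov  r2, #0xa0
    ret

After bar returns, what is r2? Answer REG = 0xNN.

prologue: push r2 -> mem[0xb7]=0x65, sp=0xb7
prologue: push r5 -> mem[0xb6]=0x51, sp=0xb6
body[0] mov  r4, r0 -> r4=0xca
body[1] add  r4, r6, #22 -> r4=0xa6
body[2] sub  r3, r1, r5 -> r3=0x07
body[3] mov  r5, r6 -> r5=0x90
body[4] add  r4, r2, #35 -> r4=0x88
body[5] mov  r2, #0xa0 -> r2=0xa0
epilogue: pop r5=0x51, sp=0xb7
epilogue: pop r2=0x65, sp=0xb8
r2 is callee-saved -> restored

REG = 0x65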